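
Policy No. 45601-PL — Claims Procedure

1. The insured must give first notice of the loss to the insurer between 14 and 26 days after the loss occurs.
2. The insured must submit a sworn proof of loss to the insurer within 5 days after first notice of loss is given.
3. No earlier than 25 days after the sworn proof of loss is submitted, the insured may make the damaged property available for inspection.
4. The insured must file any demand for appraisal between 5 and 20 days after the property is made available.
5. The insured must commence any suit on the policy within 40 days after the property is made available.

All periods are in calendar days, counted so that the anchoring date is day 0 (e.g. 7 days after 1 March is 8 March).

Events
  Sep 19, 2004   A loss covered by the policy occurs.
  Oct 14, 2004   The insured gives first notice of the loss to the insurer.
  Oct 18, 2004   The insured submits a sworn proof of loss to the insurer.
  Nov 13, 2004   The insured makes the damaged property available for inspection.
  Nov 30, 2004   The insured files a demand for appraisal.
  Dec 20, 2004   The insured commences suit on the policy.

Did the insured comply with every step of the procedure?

Step 1 — 14 and 26 days from Sep 19, 2004 (when the loss occurs) are Oct 3, 2004 and Oct 15, 2004 respectively; Oct 14, 2004 falls inside that range.
Step 2 — counting 5 days from Oct 14, 2004 (when first notice of loss is given) gives a deadline of Oct 19, 2004; Oct 18, 2004 is within that limit.
Step 3 — must wait 25 days from Oct 18, 2004 (when the sworn proof of loss is submitted), so not before Nov 12, 2004; done Nov 13, 2004 — permitted.
Step 4 — 5 and 20 days from Nov 13, 2004 (when the property is made available) are Nov 18, 2004 and Dec 3, 2004 respectively; Nov 30, 2004 falls inside that range.
Step 5 — counting 40 days from Nov 13, 2004 (when the property is made available) gives a deadline of Dec 23, 2004; done Dec 20, 2004 — timely.

Yes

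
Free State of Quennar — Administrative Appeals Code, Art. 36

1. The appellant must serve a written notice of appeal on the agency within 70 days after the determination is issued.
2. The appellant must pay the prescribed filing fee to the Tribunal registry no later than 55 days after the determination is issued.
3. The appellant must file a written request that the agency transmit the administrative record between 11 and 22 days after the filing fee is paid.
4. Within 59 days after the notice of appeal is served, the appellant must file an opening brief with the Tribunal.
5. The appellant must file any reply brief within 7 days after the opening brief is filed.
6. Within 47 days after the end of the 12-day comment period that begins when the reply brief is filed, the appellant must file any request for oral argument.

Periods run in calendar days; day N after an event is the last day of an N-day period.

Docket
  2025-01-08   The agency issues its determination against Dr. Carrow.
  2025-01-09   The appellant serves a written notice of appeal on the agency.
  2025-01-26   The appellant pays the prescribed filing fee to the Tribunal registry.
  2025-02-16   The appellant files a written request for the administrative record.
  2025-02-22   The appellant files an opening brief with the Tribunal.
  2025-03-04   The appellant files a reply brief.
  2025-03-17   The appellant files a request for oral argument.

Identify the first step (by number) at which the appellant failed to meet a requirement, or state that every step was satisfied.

(1) due by 2025-01-08 + 70 days = 2025-03-19; 2025-01-09 is within that limit.
(2) due by 2025-01-08 + 55 days = 2025-03-04; done 2025-01-26 — timely.
(3) the permitted window runs from 2025-01-26 + 11 = 2025-02-06 to 2025-01-26 + 22 = 2025-02-17; done 2025-02-16 — within the window.
(4) due by 2025-01-09 + 59 days = 2025-03-09; completed 2025-02-22, before the deadline.
(5) due by 2025-02-22 + 7 days = 2025-03-01; 2025-03-04 misses that deadline by 3 days.
The procedure was therefore not followed at step 5.

Step 5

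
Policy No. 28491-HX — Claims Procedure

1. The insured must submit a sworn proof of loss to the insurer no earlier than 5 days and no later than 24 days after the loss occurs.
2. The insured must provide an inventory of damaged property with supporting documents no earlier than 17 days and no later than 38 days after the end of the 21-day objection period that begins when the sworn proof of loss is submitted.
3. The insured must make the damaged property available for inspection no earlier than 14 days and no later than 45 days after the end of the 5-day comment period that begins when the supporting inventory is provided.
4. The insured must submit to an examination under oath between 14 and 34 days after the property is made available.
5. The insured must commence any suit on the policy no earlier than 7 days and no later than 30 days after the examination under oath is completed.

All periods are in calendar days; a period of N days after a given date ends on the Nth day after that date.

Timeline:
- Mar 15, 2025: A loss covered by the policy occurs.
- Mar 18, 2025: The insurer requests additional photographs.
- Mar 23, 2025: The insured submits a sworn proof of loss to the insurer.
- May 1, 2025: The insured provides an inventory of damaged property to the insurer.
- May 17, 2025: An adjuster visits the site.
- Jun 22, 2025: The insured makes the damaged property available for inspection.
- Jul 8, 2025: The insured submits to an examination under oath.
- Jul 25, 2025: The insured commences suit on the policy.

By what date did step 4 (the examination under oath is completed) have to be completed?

Step 4 runs from Jun 22, 2025, when the property is made available. The window is 14–34 days after Jun 22, 2025; it closes on Jul 26, 2025.

Jul 26, 2025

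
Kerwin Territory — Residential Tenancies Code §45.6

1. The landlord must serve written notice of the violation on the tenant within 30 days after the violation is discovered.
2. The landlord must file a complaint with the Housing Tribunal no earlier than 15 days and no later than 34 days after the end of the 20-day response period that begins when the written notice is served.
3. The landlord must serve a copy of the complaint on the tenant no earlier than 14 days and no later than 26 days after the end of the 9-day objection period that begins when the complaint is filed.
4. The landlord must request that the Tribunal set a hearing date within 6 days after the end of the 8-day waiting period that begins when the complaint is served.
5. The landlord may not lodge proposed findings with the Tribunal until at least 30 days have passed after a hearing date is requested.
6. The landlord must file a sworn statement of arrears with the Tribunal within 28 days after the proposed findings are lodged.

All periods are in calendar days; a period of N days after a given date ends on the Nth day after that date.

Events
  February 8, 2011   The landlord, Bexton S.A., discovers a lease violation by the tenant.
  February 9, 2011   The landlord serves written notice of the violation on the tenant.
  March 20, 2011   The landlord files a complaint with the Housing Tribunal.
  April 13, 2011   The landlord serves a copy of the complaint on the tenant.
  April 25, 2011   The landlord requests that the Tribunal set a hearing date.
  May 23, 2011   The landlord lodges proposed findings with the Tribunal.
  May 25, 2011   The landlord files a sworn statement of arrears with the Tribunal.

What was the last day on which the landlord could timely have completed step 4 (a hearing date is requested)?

April 27, 2011

The complaint is served on April 13, 2011; the 8-day waiting period therefore ends April 21, 2011, and step 4 runs from that date. 6 days after April 21, 2011 is April 27, 2011.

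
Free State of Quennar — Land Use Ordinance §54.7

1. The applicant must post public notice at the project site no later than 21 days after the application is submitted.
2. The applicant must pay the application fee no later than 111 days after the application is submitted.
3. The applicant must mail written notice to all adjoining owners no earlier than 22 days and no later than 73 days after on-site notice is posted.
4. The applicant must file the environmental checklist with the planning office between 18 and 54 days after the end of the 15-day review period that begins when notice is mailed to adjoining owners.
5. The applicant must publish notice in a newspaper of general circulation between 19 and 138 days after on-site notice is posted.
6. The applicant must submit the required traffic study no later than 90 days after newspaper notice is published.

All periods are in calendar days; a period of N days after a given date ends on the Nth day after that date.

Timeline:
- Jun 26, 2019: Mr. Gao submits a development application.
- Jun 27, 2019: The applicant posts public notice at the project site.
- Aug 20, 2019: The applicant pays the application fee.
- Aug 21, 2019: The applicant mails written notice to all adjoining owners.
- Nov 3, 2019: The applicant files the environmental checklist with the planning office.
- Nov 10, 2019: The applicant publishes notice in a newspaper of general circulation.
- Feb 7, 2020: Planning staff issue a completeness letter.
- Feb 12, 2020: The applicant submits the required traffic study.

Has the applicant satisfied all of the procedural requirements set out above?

Step 1: 21 days after Jun 26, 2019 (when the application is submitted) is Jul 17, 2019; done Jun 27, 2019 — timely.
Step 2: 111 days after Jun 26, 2019 (when the application is submitted) is Oct 15, 2019; done Aug 20, 2019 — timely.
Step 3: the window is 22–73 days after Jun 27, 2019 (when on-site notice is posted), so Jul 19, 2019 through Sep 8, 2019; done Aug 21, 2019 — within the window.
Step 4: the window is 18–54 days after Sep 5, 2019 (end of the 15-day review period, which began when notice is mailed to adjoining owners on Aug 21, 2019), so Sep 23, 2019 through Oct 29, 2019; Nov 3, 2019 is 5 days past the end of the window.
Later steps need not be reached.

No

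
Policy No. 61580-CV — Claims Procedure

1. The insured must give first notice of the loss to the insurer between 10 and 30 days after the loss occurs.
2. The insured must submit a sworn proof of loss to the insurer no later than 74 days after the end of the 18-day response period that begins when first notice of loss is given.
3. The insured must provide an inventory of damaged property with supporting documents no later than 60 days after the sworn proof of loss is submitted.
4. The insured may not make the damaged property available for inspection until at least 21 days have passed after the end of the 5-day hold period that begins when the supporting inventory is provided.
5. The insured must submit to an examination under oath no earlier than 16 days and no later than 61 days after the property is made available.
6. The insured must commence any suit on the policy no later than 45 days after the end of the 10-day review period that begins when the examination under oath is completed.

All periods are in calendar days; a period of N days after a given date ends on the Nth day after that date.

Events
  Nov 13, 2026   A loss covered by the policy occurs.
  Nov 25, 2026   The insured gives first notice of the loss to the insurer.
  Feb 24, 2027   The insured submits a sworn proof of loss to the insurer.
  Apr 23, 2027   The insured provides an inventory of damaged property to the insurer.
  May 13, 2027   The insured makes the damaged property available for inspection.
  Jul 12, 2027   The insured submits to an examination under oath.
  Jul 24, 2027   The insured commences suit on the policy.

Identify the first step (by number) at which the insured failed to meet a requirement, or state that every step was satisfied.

Step 4

Step 1 — 10 and 30 days from Nov 13, 2026 (when the loss occurs) are Nov 23, 2026 and Dec 13, 2026 respectively; done Nov 25, 2026 — within the window.
Step 2 — counting 74 days from Dec 13, 2026 (end of the 18-day response period, which began when first notice of loss is given on Nov 25, 2026) gives a deadline of Feb 25, 2027; Feb 24, 2027 is within that limit.
Step 3 — counting 60 days from Feb 24, 2027 (when the sworn proof of loss is submitted) gives a deadline of Apr 25, 2027; completed Apr 23, 2027, before the deadline.
Step 4 — must wait 21 days from Apr 28, 2027 (end of the 5-day hold period, which began when the supporting inventory is provided on Apr 23, 2027), so not before May 19, 2027; May 13, 2027 is 6 days before the earliest permitted date.
The procedure was therefore not followed at step 4.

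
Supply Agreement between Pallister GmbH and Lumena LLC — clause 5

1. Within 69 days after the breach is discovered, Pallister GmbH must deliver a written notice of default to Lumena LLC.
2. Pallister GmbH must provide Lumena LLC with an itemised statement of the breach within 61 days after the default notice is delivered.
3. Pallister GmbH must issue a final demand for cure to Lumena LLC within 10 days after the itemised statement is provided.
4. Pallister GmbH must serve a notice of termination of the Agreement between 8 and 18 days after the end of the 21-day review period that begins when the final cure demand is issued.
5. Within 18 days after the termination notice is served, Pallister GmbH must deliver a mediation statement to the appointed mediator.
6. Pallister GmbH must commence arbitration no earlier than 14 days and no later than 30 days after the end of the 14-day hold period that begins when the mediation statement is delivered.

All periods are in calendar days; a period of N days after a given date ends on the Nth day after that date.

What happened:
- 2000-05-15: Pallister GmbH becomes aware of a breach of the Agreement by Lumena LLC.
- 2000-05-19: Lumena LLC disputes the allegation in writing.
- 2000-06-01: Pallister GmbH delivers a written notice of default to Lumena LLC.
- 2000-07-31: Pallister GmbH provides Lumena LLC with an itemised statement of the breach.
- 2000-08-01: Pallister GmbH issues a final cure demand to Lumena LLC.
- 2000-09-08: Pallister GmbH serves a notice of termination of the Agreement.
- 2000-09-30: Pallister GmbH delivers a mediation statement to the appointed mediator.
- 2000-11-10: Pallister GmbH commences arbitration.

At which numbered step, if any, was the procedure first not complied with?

Step 1 — counting 69 days from 2000-05-15 (when the breach is discovered) gives a deadline of 2000-07-23; 2000-06-01 is within that limit.
Step 2 — counting 61 days from 2000-06-01 (when the default notice is delivered) gives a deadline of 2000-08-01; 2000-07-31 is within that limit.
Step 3 — counting 10 days from 2000-07-31 (when the itemised statement is provided) gives a deadline of 2000-08-10; done 2000-08-01 — timely.
Step 4 — 8 and 18 days from 2000-08-22 (end of the 21-day review period, which began when the final cure demand is issued on 2000-08-01) are 2000-08-30 and 2000-09-09 respectively; 2000-09-08 falls inside that range.
Step 5 — counting 18 days from 2000-09-08 (when the termination notice is served) gives a deadline of 2000-09-26; not done until 2000-09-30, 4 days after the deadline.
The analysis stops there.

Step 5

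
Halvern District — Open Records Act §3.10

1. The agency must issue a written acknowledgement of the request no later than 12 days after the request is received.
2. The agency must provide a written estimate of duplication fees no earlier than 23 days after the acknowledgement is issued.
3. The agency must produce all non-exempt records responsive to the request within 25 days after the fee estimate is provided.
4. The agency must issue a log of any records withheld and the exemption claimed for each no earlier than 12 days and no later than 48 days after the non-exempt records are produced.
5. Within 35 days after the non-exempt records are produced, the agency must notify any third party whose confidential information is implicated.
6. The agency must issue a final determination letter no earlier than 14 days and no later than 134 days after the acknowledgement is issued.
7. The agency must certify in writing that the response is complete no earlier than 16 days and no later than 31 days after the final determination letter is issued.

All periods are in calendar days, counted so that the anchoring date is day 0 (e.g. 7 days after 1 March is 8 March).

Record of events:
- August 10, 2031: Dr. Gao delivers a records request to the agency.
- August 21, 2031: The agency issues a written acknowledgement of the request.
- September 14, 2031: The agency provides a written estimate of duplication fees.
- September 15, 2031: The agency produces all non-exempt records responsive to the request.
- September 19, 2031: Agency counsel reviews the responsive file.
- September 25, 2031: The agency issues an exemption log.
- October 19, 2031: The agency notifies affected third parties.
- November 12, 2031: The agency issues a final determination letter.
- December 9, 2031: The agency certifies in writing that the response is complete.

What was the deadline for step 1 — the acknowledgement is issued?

August 22, 2031

Step 1 runs from August 10, 2031, when the request is received. 12 days after August 10, 2031 is August 22, 2031.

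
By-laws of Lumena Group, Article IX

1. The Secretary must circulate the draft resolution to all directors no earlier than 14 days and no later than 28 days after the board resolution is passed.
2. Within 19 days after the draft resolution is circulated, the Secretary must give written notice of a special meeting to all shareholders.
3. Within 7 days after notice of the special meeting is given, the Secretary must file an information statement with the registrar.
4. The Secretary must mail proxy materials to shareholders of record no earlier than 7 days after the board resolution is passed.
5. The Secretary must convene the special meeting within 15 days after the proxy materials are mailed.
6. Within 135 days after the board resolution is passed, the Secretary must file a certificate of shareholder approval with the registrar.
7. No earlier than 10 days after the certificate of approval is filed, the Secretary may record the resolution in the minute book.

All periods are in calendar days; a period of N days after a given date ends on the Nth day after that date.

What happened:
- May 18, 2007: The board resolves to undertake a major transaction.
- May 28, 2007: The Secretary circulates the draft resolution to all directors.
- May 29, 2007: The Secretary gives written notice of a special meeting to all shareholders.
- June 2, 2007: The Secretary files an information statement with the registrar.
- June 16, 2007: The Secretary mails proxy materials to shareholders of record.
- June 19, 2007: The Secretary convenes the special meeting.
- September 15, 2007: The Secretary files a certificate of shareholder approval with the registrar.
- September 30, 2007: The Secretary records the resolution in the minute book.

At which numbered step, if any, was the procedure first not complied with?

Step 1

(1) the permitted window runs from May 18, 2007 + 14 = June 1, 2007 to May 18, 2007 + 28 = June 15, 2007; done May 28, 2007 — 4 days before the window opened.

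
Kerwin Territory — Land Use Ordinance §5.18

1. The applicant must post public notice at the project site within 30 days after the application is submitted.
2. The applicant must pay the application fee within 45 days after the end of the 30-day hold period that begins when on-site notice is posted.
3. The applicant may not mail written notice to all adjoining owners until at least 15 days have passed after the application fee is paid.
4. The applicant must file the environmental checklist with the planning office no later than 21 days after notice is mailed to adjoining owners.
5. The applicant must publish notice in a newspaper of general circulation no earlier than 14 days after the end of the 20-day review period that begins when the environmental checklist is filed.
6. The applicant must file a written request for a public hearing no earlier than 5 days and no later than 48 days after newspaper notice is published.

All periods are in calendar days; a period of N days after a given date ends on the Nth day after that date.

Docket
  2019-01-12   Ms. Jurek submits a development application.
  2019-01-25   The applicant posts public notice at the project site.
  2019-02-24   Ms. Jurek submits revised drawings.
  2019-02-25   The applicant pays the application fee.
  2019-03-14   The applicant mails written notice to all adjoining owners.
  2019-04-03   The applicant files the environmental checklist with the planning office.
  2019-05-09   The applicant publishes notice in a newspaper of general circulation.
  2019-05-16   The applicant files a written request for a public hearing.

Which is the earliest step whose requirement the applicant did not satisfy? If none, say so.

Step 1 — counting 30 days from 2019-01-12 (when the application is submitted) gives a deadline of 2019-02-11; 2019-01-25 is within that limit.
Step 2 — counting 45 days from 2019-02-24 (end of the 30-day hold period, which began when on-site notice is posted on 2019-01-25) gives a deadline of 2019-04-10; done 2019-02-25 — timely.
Step 3 — must wait 15 days from 2019-02-25 (when the application fee is paid), so not before 2019-03-12; 2019-03-14 is on or after that date.
Step 4 — counting 21 days from 2019-03-14 (when notice is mailed to adjoining owners) gives a deadline of 2019-04-04; done 2019-04-03 — timely.
Step 5 — must wait 14 days from 2019-04-23 (end of the 20-day review period, which began when the environmental checklist is filed on 2019-04-03), so not before 2019-05-07; 2019-05-09 is on or after that date.
Step 6 — 5 and 48 days from 2019-05-09 (when newspaper notice is published) are 2019-05-14 and 2019-06-26 respectively; 2019-05-16 falls inside that range.

None — every step was satisfied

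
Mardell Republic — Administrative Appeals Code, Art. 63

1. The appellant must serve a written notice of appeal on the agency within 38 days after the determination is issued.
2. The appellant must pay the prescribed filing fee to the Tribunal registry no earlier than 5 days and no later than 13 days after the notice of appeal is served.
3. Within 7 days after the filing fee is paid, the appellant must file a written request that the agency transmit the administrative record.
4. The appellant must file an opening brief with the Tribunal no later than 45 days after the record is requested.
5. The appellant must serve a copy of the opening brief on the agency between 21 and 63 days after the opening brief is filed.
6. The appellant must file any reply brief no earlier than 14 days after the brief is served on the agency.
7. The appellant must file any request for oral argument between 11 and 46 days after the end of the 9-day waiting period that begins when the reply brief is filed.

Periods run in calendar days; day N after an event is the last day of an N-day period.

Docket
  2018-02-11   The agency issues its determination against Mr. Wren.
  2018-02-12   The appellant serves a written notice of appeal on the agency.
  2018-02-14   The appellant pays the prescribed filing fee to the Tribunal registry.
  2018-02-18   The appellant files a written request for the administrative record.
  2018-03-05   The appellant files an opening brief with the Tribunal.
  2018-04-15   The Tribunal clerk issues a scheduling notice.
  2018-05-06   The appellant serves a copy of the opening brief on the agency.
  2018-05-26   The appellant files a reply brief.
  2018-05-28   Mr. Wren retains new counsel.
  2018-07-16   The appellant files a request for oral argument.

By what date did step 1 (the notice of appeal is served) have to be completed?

2018-03-21

Step 1 runs from 2018-02-11, when the determination is issued. 38 days after 2018-02-11 is 2018-03-21.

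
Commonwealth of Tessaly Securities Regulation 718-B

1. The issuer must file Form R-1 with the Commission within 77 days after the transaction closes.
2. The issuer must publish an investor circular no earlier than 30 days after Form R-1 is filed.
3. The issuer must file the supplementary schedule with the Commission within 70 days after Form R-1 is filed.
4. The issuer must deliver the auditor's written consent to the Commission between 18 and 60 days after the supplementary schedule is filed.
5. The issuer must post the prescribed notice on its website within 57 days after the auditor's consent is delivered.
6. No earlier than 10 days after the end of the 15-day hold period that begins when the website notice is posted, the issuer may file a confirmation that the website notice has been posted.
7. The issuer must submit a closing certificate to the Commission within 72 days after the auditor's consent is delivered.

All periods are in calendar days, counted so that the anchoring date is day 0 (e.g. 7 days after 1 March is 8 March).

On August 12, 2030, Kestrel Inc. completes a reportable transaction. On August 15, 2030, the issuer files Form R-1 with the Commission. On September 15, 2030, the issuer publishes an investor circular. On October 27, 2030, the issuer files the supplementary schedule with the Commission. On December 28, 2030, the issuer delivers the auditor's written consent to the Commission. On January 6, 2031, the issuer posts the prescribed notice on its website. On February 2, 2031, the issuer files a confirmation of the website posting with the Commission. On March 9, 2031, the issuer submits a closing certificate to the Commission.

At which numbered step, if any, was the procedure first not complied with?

(1) due by August 12, 2030 + 77 days = October 28, 2030; August 15, 2030 is within that limit.
(2) permitted from August 15, 2030 + 30 days = September 14, 2030 onward; done September 15, 2030, after the minimum wait.
(3) due by August 15, 2030 + 70 days = October 24, 2030; done October 27, 2030 — 3 days late.
Later steps need not be reached.

Step 3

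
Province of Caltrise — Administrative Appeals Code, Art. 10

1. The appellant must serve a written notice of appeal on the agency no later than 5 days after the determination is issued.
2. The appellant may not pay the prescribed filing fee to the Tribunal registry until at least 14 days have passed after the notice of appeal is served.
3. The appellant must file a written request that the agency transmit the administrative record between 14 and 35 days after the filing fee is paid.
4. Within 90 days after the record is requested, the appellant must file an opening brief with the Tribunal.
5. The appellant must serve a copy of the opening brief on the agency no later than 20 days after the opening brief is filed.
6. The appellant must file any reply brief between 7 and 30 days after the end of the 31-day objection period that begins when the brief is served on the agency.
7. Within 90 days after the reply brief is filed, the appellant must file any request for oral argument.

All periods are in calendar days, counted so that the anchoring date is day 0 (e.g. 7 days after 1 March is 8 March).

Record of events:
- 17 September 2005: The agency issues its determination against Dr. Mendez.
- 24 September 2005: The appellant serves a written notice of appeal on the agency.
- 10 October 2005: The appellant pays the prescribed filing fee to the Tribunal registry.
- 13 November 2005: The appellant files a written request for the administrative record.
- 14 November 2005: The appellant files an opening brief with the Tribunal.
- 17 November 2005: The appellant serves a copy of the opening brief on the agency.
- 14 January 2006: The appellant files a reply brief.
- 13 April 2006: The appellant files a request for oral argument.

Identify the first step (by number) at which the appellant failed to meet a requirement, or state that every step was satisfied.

Step 1

(1) due by 17 September 2005 + 5 days = 22 September 2005; done 24 September 2005 — 2 days late.
That is the first point of non-compliance.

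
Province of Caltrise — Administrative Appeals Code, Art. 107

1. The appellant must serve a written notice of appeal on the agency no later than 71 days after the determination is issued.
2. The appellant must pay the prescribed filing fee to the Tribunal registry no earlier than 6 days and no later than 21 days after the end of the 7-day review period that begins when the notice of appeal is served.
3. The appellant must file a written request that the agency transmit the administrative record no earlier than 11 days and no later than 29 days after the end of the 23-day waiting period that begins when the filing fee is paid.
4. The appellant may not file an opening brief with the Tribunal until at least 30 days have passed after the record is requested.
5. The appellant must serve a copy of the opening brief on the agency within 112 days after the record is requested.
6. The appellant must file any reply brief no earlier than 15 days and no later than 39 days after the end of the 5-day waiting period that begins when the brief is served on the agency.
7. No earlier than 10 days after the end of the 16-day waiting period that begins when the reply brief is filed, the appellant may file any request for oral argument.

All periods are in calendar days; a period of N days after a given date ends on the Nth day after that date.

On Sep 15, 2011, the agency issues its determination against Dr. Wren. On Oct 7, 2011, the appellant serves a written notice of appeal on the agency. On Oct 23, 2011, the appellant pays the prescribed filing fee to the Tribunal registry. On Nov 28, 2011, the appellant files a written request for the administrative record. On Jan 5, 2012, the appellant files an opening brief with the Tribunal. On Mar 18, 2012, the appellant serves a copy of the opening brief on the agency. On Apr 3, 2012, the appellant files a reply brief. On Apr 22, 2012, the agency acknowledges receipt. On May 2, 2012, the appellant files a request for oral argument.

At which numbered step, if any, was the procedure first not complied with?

Step 6

(1) due by Sep 15, 2011 + 71 days = Nov 25, 2011; completed Oct 7, 2011, before the deadline.
(2) the permitted window runs from Oct 14, 2011 + 6 = Oct 20, 2011 to Oct 14, 2011 + 21 = Nov 4, 2011; done Oct 23, 2011 — within the window.
(3) the permitted window runs from Nov 15, 2011 + 11 = Nov 26, 2011 to Nov 15, 2011 + 29 = Dec 14, 2011; done Nov 28, 2011 — within the window.
(4) permitted from Nov 28, 2011 + 30 days = Dec 28, 2011 onward; Jan 5, 2012 is on or after that date.
(5) due by Nov 28, 2011 + 112 days = Mar 19, 2012; completed Mar 18, 2012, before the deadline.
(6) the permitted window runs from Mar 23, 2012 + 15 = Apr 7, 2012 to Mar 23, 2012 + 39 = May 1, 2012; Apr 3, 2012 is 4 days too early.
The analysis stops there.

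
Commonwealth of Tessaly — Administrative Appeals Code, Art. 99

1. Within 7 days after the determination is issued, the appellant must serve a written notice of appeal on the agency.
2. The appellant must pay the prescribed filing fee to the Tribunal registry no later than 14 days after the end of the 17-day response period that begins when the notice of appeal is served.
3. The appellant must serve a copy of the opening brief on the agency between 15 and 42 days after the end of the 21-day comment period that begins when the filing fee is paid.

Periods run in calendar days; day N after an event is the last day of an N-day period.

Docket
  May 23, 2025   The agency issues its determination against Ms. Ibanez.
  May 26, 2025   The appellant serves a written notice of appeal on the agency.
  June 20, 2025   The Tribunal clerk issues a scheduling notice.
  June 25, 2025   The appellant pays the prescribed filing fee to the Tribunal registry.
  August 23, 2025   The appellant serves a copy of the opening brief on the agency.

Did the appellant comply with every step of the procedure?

(1) due by May 23, 2025 + 7 days = May 30, 2025; done May 26, 2025 — timely.
(2) due by June 12, 2025 + 14 days = June 26, 2025; done June 25, 2025 — timely.
(3) the permitted window runs from July 16, 2025 + 15 = July 31, 2025 to July 16, 2025 + 42 = August 27, 2025; August 23, 2025 falls inside that range.

Yes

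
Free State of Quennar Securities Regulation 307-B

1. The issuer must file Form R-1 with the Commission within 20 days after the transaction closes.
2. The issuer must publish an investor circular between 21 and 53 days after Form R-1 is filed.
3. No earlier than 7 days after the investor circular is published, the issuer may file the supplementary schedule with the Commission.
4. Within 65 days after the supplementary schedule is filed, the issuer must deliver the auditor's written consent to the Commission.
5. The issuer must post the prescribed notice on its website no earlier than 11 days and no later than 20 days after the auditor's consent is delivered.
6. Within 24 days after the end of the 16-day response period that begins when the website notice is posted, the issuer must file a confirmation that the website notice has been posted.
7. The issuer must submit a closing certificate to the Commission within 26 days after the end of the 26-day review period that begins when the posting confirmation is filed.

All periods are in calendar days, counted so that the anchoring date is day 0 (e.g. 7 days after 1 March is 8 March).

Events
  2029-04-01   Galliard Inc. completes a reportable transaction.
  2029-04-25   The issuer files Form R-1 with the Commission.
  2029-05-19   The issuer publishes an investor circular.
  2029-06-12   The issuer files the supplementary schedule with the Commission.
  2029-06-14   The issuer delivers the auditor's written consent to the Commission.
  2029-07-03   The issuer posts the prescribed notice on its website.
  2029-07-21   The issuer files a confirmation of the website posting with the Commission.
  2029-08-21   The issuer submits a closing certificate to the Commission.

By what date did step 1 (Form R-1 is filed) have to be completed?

2029-04-21

Step 1 runs from 2029-04-01, when the transaction closes. 20 days after 2029-04-01 is 2029-04-21.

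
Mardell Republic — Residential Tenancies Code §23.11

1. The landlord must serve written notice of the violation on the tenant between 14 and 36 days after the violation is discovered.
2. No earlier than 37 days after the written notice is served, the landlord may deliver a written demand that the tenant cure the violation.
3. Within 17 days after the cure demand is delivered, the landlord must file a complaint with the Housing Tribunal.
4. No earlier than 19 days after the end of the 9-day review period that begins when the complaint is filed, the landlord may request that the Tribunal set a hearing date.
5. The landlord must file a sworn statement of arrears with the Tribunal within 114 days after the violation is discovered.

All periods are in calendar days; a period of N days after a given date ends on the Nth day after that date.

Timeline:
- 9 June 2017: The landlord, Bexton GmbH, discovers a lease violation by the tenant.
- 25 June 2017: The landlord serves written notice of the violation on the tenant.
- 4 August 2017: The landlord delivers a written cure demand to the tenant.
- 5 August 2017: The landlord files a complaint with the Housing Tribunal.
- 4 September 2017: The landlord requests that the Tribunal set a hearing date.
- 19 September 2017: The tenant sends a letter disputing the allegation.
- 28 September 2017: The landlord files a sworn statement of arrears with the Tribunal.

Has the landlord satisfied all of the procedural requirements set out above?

Yes

Step 1: the window is 14–36 days after 9 June 2017 (when the violation is discovered), so 23 June 2017 through 15 July 2017; done 25 June 2017 — within the window.
Step 2: the earliest permitted date is 37 days after 25 June 2017 (when the written notice is served), i.e. 1 August 2017; 4 August 2017 is on or after that date.
Step 3: 17 days after 4 August 2017 (when the cure demand is delivered) is 21 August 2017; 5 August 2017 is within that limit.
Step 4: the earliest permitted date is 19 days after 14 August 2017 (end of the 9-day review period, which began when the complaint is filed on 5 August 2017), i.e. 2 September 2017; done 4 September 2017 — permitted.
Step 5: 114 days after 9 June 2017 (when the violation is discovered) is 1 October 2017; completed 28 September 2017, before the deadline.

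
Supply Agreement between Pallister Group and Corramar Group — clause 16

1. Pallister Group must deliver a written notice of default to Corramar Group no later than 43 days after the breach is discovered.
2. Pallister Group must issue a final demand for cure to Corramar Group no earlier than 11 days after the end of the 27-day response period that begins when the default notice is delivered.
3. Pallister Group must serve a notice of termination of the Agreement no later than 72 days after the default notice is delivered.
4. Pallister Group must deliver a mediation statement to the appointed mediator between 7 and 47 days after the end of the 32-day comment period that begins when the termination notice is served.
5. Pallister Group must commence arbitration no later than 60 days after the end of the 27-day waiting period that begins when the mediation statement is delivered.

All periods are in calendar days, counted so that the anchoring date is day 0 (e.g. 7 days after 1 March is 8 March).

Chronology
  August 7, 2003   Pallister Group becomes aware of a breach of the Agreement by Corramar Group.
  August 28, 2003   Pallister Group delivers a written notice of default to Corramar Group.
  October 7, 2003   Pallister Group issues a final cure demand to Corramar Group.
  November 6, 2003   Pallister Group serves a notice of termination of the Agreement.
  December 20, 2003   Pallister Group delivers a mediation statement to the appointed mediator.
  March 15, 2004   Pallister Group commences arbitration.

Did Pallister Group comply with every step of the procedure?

Yes

(1) due by August 7, 2003 + 43 days = September 19, 2003; August 28, 2003 is within that limit.
(2) permitted from September 24, 2003 + 11 days = October 5, 2003 onward; done October 7, 2003, after the minimum wait.
(3) due by August 28, 2003 + 72 days = November 8, 2003; done November 6, 2003 — timely.
(4) the permitted window runs from December 8, 2003 + 7 = December 15, 2003 to December 8, 2003 + 47 = January 24, 2004; done December 20, 2003 — within the window.
(5) due by January 16, 2004 + 60 days = March 16, 2004; March 15, 2004 is within that limit.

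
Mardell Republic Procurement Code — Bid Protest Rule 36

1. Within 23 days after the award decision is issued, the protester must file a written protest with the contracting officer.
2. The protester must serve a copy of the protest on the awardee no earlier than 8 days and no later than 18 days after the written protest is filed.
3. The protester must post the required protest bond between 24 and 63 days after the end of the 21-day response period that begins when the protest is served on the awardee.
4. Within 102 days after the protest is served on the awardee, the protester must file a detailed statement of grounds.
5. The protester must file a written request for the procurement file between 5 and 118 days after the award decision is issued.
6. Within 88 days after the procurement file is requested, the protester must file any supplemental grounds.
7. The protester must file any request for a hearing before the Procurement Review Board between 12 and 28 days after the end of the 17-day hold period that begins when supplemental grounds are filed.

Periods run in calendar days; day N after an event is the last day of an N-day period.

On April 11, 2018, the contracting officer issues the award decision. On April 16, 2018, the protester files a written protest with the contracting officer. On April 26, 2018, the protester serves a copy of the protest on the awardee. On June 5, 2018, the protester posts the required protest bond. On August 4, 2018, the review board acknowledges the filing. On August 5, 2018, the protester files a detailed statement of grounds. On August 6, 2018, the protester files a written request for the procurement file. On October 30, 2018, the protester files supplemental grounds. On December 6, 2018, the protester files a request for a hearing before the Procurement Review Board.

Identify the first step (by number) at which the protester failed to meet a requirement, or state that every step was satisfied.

(1) due by April 11, 2018 + 23 days = May 4, 2018; April 16, 2018 is within that limit.
(2) the permitted window runs from April 16, 2018 + 8 = April 24, 2018 to April 16, 2018 + 18 = May 4, 2018; done April 26, 2018 — within the window.
(3) the permitted window runs from May 17, 2018 + 24 = June 10, 2018 to May 17, 2018 + 63 = July 19, 2018; done June 5, 2018 — 5 days before the window opened.
The analysis stops there.

Step 3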